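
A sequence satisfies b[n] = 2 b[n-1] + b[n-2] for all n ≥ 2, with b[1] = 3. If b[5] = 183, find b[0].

8

Let b[0] = v.
b[2] = 6 + v
b[3] = 15 + 2v
b[4] = 36 + 5v
b[5] = 87 + 12v
So 87 + 12v = 183, giving v = 8.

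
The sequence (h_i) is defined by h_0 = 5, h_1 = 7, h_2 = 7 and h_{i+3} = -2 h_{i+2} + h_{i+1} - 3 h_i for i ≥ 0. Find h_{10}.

16822

h_3 = -2·7 + 7 - 3·5 = -22
h_4 = -2·(-22) + 7 - 3·7 = 30
h_5 = -2·30 + (-22) - 3·7 = -103
h_6 = -2·(-103) + 30 - 3·(-22) = 302
h_7 = -2·302 + (-103) - 3·30 = -797
h_8 = -2·(-797) + 302 - 3·(-103) = 2205
h_9 = -2·2205 + (-797) - 3·302 = -6113
h_{10} = -2·(-6113) + 2205 - 3·(-797) = 16822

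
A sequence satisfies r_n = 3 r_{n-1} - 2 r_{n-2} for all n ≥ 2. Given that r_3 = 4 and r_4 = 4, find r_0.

Rearranging, r_{n-2} = (r_n - 3 r_{n-1}) / -2.
r_2 = (4 - 3(4)) / -2 = -8/-2 = 4
r_1 = (4 - 3(4)) / -2 = -8/-2 = 4
r_0 = (4 - 3(4)) / -2 = -8/-2 = 4

4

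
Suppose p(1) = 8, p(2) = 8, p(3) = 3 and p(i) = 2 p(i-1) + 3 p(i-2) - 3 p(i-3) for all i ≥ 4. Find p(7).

-21

p(4) = 2*3 + 3*8 - 3*8 = 6
p(5) = 2*6 + 3*3 - 3*8 = -3
p(6) = 2*(-3) + 3*6 - 3*3 = 3
p(7) = 2*3 + 3*(-3) - 3*6 = -21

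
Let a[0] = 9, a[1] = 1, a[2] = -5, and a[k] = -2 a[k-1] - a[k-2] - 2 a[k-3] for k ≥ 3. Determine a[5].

-23

a[3] = -2(-5) - 1 - 2(9) = -9
a[4] = -2(-9) - (-5) - 2(1) = 21
a[5] = -2(21) - (-9) - 2(-5) = -23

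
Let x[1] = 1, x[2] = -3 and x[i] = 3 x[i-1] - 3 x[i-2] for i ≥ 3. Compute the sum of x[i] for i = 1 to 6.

x[3] = 3·(-3) - 3·1 = -12
x[4] = 3·(-12) - 3·(-3) = -27
x[5] = 3·(-27) - 3·(-12) = -45
x[6] = 3·(-45) - 3·(-27) = -54
Sum = 1 + (-3) + (-12) + (-27) + (-45) + (-54) = -140

-140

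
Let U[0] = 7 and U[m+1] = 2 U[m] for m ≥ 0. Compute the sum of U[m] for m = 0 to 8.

U[1] = 2*7 = 14
U[2] = 2*14 = 28
U[3] = 2*28 = 56
U[4] = 2*56 = 112
U[5] = 2*112 = 224
U[6] = 2*224 = 448
U[7] = 2*448 = 896
U[8] = 2*896 = 1792
Sum = 7 + 14 + 28 + 56 + 112 + 224 + 448 + 896 + 1792 = 3577

3577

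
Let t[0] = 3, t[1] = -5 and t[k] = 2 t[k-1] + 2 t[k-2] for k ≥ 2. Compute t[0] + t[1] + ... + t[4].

t[2] = 2·(-5) + 2·3 = -4
t[3] = 2·(-4) + 2·(-5) = -18
t[4] = 2·(-18) + 2·(-4) = -44
Sum = 3 + (-5) + (-4) + (-18) + (-44) = -68

-68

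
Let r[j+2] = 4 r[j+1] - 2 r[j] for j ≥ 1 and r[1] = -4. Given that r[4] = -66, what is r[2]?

Let r[2] = y.
r[3] = 8 + 4y
r[4] = 32 + 14y
So 32 + 14y = -66, giving y = -7.

-7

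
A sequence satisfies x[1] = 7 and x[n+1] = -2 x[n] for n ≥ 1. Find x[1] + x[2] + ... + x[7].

301

x[2] = -2(7) = -14
x[3] = -2(-14) = 28
x[4] = -2(28) = -56
x[5] = -2(-56) = 112
x[6] = -2(112) = -224
x[7] = -2(-224) = 448
Sum = 7 + (-14) + 28 + (-56) + 112 + (-224) + 448 = 301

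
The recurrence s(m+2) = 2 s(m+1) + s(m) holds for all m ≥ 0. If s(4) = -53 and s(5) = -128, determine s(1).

Rearranging, s(m-2) = s(m) - 2 s(m-1).
s(3) = -128 - 2·(-53) = -22
s(2) = -53 - 2·(-22) = -9
s(1) = -22 - 2·(-9) = -4

-4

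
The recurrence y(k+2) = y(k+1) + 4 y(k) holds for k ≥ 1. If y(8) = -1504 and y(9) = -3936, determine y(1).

-3

Rearranging, y(k-2) = (y(k) - y(k-1)) / 4.
y(7) = (-3936 - (-1504)) / 4 = -2432/4 = -608
y(6) = (-1504 - (-608)) / 4 = -896/4 = -224
y(5) = (-608 - (-224)) / 4 = -384/4 = -96
y(4) = (-224 - (-96)) / 4 = -128/4 = -32
y(3) = (-96 - (-32)) / 4 = -64/4 = -16
y(2) = (-32 - (-16)) / 4 = -16/4 = -4
y(1) = (-16 - (-4)) / 4 = -12/4 = -3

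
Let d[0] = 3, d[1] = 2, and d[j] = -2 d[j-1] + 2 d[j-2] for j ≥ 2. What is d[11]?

-3584

d[2] = -2·2 + 2·3 = 2
d[3] = -2·2 + 2·2 = 0
d[4] = -2·0 + 2·2 = 4
d[5] = -2·4 + 2·0 = -8
d[6] = -2·(-8) + 2·4 = 24
d[7] = -2·24 + 2·(-8) = -64
d[8] = -2·(-64) + 2·24 = 176
d[9] = -2·176 + 2·(-64) = -480
d[10] = -2·(-480) + 2·176 = 1312
d[11] = -2·1312 + 2·(-480) = -3584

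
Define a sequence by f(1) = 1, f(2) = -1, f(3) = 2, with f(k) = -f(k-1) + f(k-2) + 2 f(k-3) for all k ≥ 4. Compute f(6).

2

f(4) = -2 + (-1) + 2*1 = -1
f(5) = -(-1) + 2 + 2*(-1) = 1
f(6) = -1 + (-1) + 2*2 = 2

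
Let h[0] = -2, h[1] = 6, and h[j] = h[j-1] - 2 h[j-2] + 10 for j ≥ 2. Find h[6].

-4

h[2] = 6 - 2*(-2) + 10 = 20
h[3] = 20 - 2*6 + 10 = 18
h[4] = 18 - 2*20 + 10 = -12
h[5] = (-12) - 2*18 + 10 = -38
h[6] = (-38) - 2*(-12) + 10 = -4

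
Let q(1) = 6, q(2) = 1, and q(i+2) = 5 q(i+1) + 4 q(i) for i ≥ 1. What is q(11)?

q(3) = 5·1 + 4·6 = 29
q(4) = 5·29 + 4·1 = 149
q(5) = 5·149 + 4·29 = 861
q(6) = 5·861 + 4·149 = 4901
q(7) = 5·4901 + 4·861 = 27949
q(8) = 5·27949 + 4·4901 = 159349
q(9) = 5·159349 + 4·27949 = 908541
q(10) = 5·908541 + 4·159349 = 5180101
q(11) = 5·5180101 + 4·908541 = 29534669

29534669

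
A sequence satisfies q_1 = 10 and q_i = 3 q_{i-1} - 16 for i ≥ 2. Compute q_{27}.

5083731656666

The fixed point is -16/(1 - 3) = 8, so q_i - 8 = 3(q_{i-1} - 8).
Hence q_i = 2·3^{i-1} + 8.
q_{27} = 2·3^{26} + 8 = 2·2541865828329 + 8 = 5083731656666.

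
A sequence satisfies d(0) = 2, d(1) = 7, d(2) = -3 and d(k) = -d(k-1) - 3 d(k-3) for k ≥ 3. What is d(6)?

d(3) = -(-3) - 3(2) = -3
d(4) = -(-3) - 3(7) = -18
d(5) = -(-18) - 3(-3) = 27
d(6) = -27 - 3(-3) = -18

-18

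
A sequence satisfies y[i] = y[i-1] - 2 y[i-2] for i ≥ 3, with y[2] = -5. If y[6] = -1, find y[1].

-1

Let y[1] = v.
y[3] = -5 - 2v
y[4] = 5 - 2v
y[5] = 15 + 2v
y[6] = 5 + 6v
So 5 + 6v = -1, giving v = -1.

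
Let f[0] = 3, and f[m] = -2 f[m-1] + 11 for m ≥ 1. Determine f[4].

f[1] = -2*3 + 11 = 5
f[2] = -2*5 + 11 = 1
f[3] = -2*1 + 11 = 9
f[4] = -2*9 + 11 = -7

-7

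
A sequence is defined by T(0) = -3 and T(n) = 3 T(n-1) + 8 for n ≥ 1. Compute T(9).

T(1) = 3·(-3) + 8 = -1
T(2) = 3·(-1) + 8 = 5
T(3) = 3·5 + 8 = 23
T(4) = 3·23 + 8 = 77
T(5) = 3·77 + 8 = 239
T(6) = 3·239 + 8 = 725
T(7) = 3·725 + 8 = 2183
T(8) = 3·2183 + 8 = 6557
T(9) = 3·6557 + 8 = 19679

19679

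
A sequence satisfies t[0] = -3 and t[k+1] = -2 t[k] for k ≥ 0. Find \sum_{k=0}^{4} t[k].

-33

t[1] = -2(-3) = 6
t[2] = -2(6) = -12
t[3] = -2(-12) = 24
t[4] = -2(24) = -48
Sum = (-3) + 6 + (-12) + 24 + (-48) = -33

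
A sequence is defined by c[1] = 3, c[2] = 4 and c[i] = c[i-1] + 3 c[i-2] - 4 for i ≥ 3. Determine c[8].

c[3] = 4 + 3*3 - 4 = 9
c[4] = 9 + 3*4 - 4 = 17
c[5] = 17 + 3*9 - 4 = 40
c[6] = 40 + 3*17 - 4 = 87
c[7] = 87 + 3*40 - 4 = 203
c[8] = 203 + 3*87 - 4 = 460

460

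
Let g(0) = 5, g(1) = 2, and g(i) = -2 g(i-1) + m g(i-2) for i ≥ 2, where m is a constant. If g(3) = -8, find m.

2

g(2) = -4 + 5m
g(3) = 8 - 8m
So 8 - 8m = -8, giving m = 2.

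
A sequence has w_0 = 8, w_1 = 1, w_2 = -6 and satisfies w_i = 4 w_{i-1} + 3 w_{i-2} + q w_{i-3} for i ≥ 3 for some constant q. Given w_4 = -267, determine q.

-5

w_3 = -21 + 8q
w_4 = -102 + 33q
So -102 + 33q = -267, giving q = -5.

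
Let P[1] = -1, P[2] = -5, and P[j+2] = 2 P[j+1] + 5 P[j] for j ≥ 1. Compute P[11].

P[3] = 2(-5) + 5(-1) = -15
P[4] = 2(-15) + 5(-5) = -55
P[5] = 2(-55) + 5(-15) = -185
P[6] = 2(-185) + 5(-55) = -645
P[7] = 2(-645) + 5(-185) = -2215
P[8] = 2(-2215) + 5(-645) = -7655
P[9] = 2(-7655) + 5(-2215) = -26385
P[10] = 2(-26385) + 5(-7655) = -91045
P[11] = 2(-91045) + 5(-26385) = -314015

-314015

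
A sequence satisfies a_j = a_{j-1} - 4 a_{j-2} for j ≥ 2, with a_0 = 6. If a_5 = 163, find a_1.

Let a_1 = y.
a_2 = -24 + y
a_3 = -24 - 3y
a_4 = 72 - 7y
a_5 = 168 + 5y
So 168 + 5y = 163, giving y = -1.

-1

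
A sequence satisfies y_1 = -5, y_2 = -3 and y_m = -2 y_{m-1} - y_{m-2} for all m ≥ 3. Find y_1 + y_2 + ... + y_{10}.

y_3 = -2(-3) - (-5) = 11
y_4 = -2(11) - (-3) = -19
y_5 = -2(-19) - 11 = 27
y_6 = -2(27) - (-19) = -35
y_7 = -2(-35) - 27 = 43
y_8 = -2(43) - (-35) = -51
y_9 = -2(-51) - 43 = 59
y_{10} = -2(59) - (-51) = -67
Sum = (-5) + (-3) + 11 + (-19) + 27 + (-35) + 43 + (-51) + 59 + (-67) = -40

-40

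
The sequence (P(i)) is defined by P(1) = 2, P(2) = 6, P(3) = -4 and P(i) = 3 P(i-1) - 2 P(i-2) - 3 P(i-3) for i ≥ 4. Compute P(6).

P(4) = 3(-4) - 2(6) - 3(2) = -30
P(5) = 3(-30) - 2(-4) - 3(6) = -100
P(6) = 3(-100) - 2(-30) - 3(-4) = -228

-228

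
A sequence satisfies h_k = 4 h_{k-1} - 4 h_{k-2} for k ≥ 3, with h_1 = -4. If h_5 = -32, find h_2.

-7

Let h_2 = v.
h_3 = 16 + 4v
h_4 = 64 + 12v
h_5 = 192 + 32v
So 192 + 32v = -32, giving v = -7.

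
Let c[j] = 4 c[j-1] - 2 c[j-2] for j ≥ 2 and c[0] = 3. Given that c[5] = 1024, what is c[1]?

8

Let c[1] = v.
c[2] = -6 + 4v
c[3] = -24 + 14v
c[4] = -84 + 48v
c[5] = -288 + 164v
So -288 + 164v = 1024, giving v = 8.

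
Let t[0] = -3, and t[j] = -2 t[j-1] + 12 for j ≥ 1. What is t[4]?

-108

t[1] = -2(-3) + 12 = 18
t[2] = -2(18) + 12 = -24
t[3] = -2(-24) + 12 = 60
t[4] = -2(60) + 12 = -108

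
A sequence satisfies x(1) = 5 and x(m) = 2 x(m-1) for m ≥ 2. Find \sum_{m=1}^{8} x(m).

x(2) = 2·5 = 10
x(3) = 2·10 = 20
x(4) = 2·20 = 40
x(5) = 2·40 = 80
x(6) = 2·80 = 160
x(7) = 2·160 = 320
x(8) = 2·320 = 640
Sum = 5 + 10 + 20 + 40 + 80 + 160 + 320 + 640 = 1275

1275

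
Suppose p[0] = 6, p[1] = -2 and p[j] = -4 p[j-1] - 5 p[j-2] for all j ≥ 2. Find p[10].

p[2] = -4(-2) - 5(6) = -22
p[3] = -4(-22) - 5(-2) = 98
p[4] = -4(98) - 5(-22) = -282
p[5] = -4(-282) - 5(98) = 638
p[6] = -4(638) - 5(-282) = -1142
p[7] = -4(-1142) - 5(638) = 1378
p[8] = -4(1378) - 5(-1142) = 198
p[9] = -4(198) - 5(1378) = -7682
p[10] = -4(-7682) - 5(198) = 29738

29738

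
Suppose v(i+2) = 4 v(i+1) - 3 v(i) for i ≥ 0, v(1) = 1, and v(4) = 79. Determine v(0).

-1

Let v(0) = x.
v(2) = 4 - 3x
v(3) = 13 - 12x
v(4) = 40 - 39x
So 40 - 39x = 79, giving x = -1.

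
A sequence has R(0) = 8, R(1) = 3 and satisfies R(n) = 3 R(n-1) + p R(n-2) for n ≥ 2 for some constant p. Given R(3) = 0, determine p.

-1

R(2) = 9 + 8p
R(3) = 27 + 27p
So 27 + 27p = 0, giving p = -1.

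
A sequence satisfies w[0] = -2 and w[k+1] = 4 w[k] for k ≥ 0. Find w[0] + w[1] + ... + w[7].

-43690

w[1] = 4·(-2) = -8
w[2] = 4·(-8) = -32
w[3] = 4·(-32) = -128
w[4] = 4·(-128) = -512
w[5] = 4·(-512) = -2048
w[6] = 4·(-2048) = -8192
w[7] = 4·(-8192) = -32768
Sum = (-2) + (-8) + (-32) + (-128) + (-512) + (-2048) + (-8192) + (-32768) = -43690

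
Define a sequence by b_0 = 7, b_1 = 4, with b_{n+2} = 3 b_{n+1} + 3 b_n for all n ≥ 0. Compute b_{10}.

1277208

b_2 = 3(4) + 3(7) = 33
b_3 = 3(33) + 3(4) = 111
b_4 = 3(111) + 3(33) = 432
b_5 = 3(432) + 3(111) = 1629
b_6 = 3(1629) + 3(432) = 6183
b_7 = 3(6183) + 3(1629) = 23436
b_8 = 3(23436) + 3(6183) = 88857
b_9 = 3(88857) + 3(23436) = 336879
b_{10} = 3(336879) + 3(88857) = 1277208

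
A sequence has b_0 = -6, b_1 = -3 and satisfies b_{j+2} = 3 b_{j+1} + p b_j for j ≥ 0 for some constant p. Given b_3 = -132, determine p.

5

b_2 = -9 - 6p
b_3 = -27 - 21p
So -27 - 21p = -132, giving p = 5.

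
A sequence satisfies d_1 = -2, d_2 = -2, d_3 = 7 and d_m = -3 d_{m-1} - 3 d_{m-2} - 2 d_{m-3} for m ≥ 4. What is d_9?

259

d_4 = -3·7 - 3·(-2) - 2·(-2) = -11
d_5 = -3·(-11) - 3·7 - 2·(-2) = 16
d_6 = -3·16 - 3·(-11) - 2·7 = -29
d_7 = -3·(-29) - 3·16 - 2·(-11) = 61
d_8 = -3·61 - 3·(-29) - 2·16 = -128
d_9 = -3·(-128) - 3·61 - 2·(-29) = 259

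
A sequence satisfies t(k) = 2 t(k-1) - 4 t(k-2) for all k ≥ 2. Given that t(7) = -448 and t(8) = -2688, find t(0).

7

Rearranging, t(k-2) = (t(k) - 2 t(k-1)) / -4.
t(6) = (-2688 - 2*(-448)) / -4 = -1792/-4 = 448
t(5) = (-448 - 2*448) / -4 = -1344/-4 = 336
t(4) = (448 - 2*336) / -4 = -224/-4 = 56
t(3) = (336 - 2*56) / -4 = 224/-4 = -56
t(2) = (56 - 2*(-56)) / -4 = 168/-4 = -42
t(1) = (-56 - 2*(-42)) / -4 = 28/-4 = -7
t(0) = (-42 - 2*(-7)) / -4 = -28/-4 = 7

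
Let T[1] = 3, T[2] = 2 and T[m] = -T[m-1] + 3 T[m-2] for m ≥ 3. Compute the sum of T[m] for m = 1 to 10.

T[3] = -2 + 3·3 = 7
T[4] = -7 + 3·2 = -1
T[5] = -(-1) + 3·7 = 22
T[6] = -22 + 3·(-1) = -25
T[7] = -(-25) + 3·22 = 91
T[8] = -91 + 3·(-25) = -166
T[9] = -(-166) + 3·91 = 439
T[10] = -439 + 3·(-166) = -937
Sum = 3 + 2 + 7 + (-1) + 22 + (-25) + 91 + (-166) + 439 + (-937) = -565

-565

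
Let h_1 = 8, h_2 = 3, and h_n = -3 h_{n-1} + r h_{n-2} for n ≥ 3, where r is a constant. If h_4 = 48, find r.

h_3 = -9 + 8r
h_4 = 27 - 21r
So 27 - 21r = 48, giving r = -1.

-1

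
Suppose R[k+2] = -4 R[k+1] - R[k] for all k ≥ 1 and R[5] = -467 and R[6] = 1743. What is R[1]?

Rearranging, R[k-2] = -(R[k] + 4 R[k-1]).
R[4] = -(1743 + 4(-467)) = 125
R[3] = -(-467 + 4(125)) = -33
R[2] = -(125 + 4(-33)) = 7
R[1] = -(-33 + 4(7)) = 5

5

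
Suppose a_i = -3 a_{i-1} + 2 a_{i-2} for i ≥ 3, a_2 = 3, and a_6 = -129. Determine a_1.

7

Let a_1 = w.
a_3 = -9 + 2w
a_4 = 33 - 6w
a_5 = -117 + 22w
a_6 = 417 - 78w
So 417 - 78w = -129, giving w = 7.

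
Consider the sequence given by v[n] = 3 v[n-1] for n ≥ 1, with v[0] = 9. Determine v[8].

59049

v[1] = 3·9 = 27
v[2] = 3·27 = 81
v[3] = 3·81 = 243
v[4] = 3·243 = 729
v[5] = 3·729 = 2187
v[6] = 3·2187 = 6561
v[7] = 3·6561 = 19683
v[8] = 3·19683 = 59049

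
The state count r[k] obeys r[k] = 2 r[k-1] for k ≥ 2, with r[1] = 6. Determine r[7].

r[2] = 2·6 = 12
r[3] = 2·12 = 24
r[4] = 2·24 = 48
r[5] = 2·48 = 96
r[6] = 2·96 = 192
r[7] = 2·192 = 384

384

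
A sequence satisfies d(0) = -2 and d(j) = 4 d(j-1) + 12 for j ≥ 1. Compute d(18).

137438953468

The fixed point is 12/(1 - 4) = -4, so d(j) + 4 = 4(d(j-1) + 4).
Hence d(j) = 2·4^j - 4.
d(18) = 2·4^{18} - 4 = 2·68719476736 - 4 = 137438953468.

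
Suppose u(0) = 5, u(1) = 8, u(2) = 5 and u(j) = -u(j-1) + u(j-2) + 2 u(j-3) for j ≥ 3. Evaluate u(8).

37

u(3) = -5 + 8 + 2·5 = 13
u(4) = -13 + 5 + 2·8 = 8
u(5) = -8 + 13 + 2·5 = 15
u(6) = -15 + 8 + 2·13 = 19
u(7) = -19 + 15 + 2·8 = 12
u(8) = -12 + 19 + 2·15 = 37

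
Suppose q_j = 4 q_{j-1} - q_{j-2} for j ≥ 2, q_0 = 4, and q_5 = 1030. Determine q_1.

Let q_1 = x.
q_2 = -4 + 4x
q_3 = -16 + 15x
q_4 = -60 + 56x
q_5 = -224 + 209x
So -224 + 209x = 1030, giving x = 6.

6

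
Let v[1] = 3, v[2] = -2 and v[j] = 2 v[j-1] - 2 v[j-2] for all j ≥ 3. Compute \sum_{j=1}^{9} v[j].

v[3] = 2(-2) - 2(3) = -10
v[4] = 2(-10) - 2(-2) = -16
v[5] = 2(-16) - 2(-10) = -12
v[6] = 2(-12) - 2(-16) = 8
v[7] = 2(8) - 2(-12) = 40
v[8] = 2(40) - 2(8) = 64
v[9] = 2(64) - 2(40) = 48
Sum = 3 + (-2) + (-10) + (-16) + (-12) + 8 + 40 + 64 + 48 = 123

123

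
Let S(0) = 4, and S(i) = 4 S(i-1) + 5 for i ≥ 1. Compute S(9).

S(1) = 4(4) + 5 = 21
S(2) = 4(21) + 5 = 89
S(3) = 4(89) + 5 = 361
S(4) = 4(361) + 5 = 1449
S(5) = 4(1449) + 5 = 5801
S(6) = 4(5801) + 5 = 23209
S(7) = 4(23209) + 5 = 92841
S(8) = 4(92841) + 5 = 371369
S(9) = 4(371369) + 5 = 1485481

1485481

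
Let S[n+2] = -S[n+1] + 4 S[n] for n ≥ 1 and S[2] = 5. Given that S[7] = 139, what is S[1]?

4

Let S[1] = v.
S[3] = -5 + 4v
S[4] = 25 - 4v
S[5] = -45 + 20v
S[6] = 145 - 36v
S[7] = -325 + 116v
So -325 + 116v = 139, giving v = 4.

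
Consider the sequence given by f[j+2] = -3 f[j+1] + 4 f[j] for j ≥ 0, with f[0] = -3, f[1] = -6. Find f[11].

f[2] = -3·(-6) + 4·(-3) = 6
f[3] = -3·6 + 4·(-6) = -42
f[4] = -3·(-42) + 4·6 = 150
f[5] = -3·150 + 4·(-42) = -618
f[6] = -3·(-618) + 4·150 = 2454
f[7] = -3·2454 + 4·(-618) = -9834
f[8] = -3·(-9834) + 4·2454 = 39318
f[9] = -3·39318 + 4·(-9834) = -157290
f[10] = -3·(-157290) + 4·39318 = 629142
f[11] = -3·629142 + 4·(-157290) = -2516586

-2516586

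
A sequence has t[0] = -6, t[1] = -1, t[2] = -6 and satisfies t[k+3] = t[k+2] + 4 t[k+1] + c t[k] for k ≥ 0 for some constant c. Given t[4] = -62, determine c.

t[3] = -10 - 6c
t[4] = -34 - 7c
So -34 - 7c = -62, giving c = 4.

4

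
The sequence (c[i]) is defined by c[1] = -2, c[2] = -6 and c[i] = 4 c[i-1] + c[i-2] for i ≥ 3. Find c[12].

c[3] = 4*(-6) + (-2) = -26
c[4] = 4*(-26) + (-6) = -110
c[5] = 4*(-110) + (-26) = -466
c[6] = 4*(-466) + (-110) = -1974
c[7] = 4*(-1974) + (-466) = -8362
c[8] = 4*(-8362) + (-1974) = -35422
c[9] = 4*(-35422) + (-8362) = -150050
c[10] = 4*(-150050) + (-35422) = -635622
c[11] = 4*(-635622) + (-150050) = -2692538
c[12] = 4*(-2692538) + (-635622) = -11405774

-11405774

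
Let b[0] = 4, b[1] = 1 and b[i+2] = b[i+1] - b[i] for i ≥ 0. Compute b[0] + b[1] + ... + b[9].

b[2] = 1 - 4 = -3
b[3] = (-3) - 1 = -4
b[4] = (-4) - (-3) = -1
b[5] = (-1) - (-4) = 3
b[6] = 3 - (-1) = 4
b[7] = 4 - 3 = 1
b[8] = 1 - 4 = -3
b[9] = (-3) - 1 = -4
Sum = 4 + 1 + (-3) + (-4) + (-1) + 3 + 4 + 1 + (-3) + (-4) = -2

-2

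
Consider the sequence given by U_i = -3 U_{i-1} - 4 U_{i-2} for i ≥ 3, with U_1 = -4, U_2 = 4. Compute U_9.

U_3 = -3*4 - 4*(-4) = 4
U_4 = -3*4 - 4*4 = -28
U_5 = -3*(-28) - 4*4 = 68
U_6 = -3*68 - 4*(-28) = -92
U_7 = -3*(-92) - 4*68 = 4
U_8 = -3*4 - 4*(-92) = 356
U_9 = -3*356 - 4*4 = -1084

-1084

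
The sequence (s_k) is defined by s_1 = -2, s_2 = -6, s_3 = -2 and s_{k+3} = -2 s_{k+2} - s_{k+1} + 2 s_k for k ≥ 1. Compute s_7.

s_4 = -2·(-2) - (-6) + 2·(-2) = 6
s_5 = -2·6 - (-2) + 2·(-6) = -22
s_6 = -2·(-22) - 6 + 2·(-2) = 34
s_7 = -2·34 - (-22) + 2·6 = -34

-34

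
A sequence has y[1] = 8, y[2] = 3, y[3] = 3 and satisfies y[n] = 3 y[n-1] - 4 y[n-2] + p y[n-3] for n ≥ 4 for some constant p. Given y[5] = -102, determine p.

y[4] = -3 + 8p
y[5] = -21 + 27p
So -21 + 27p = -102, giving p = -3.

-3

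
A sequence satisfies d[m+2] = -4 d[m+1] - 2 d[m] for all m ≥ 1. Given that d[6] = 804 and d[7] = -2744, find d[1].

Rearranging, d[m-2] = (d[m] + 4 d[m-1]) / -2.
d[5] = (-2744 + 4*804) / -2 = 472/-2 = -236
d[4] = (804 + 4*(-236)) / -2 = -140/-2 = 70
d[3] = (-236 + 4*70) / -2 = 44/-2 = -22
d[2] = (70 + 4*(-22)) / -2 = -18/-2 = 9
d[1] = (-22 + 4*9) / -2 = 14/-2 = -7

-7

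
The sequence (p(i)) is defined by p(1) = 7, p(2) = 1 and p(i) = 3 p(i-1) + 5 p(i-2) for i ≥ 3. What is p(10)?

694771

p(3) = 3(1) + 5(7) = 38
p(4) = 3(38) + 5(1) = 119
p(5) = 3(119) + 5(38) = 547
p(6) = 3(547) + 5(119) = 2236
p(7) = 3(2236) + 5(547) = 9443
p(8) = 3(9443) + 5(2236) = 39509
p(9) = 3(39509) + 5(9443) = 165742
p(10) = 3(165742) + 5(39509) = 694771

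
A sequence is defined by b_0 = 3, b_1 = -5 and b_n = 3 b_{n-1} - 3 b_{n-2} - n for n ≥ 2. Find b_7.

17

b_2 = 3(-5) - 3(3) - 2 = -26
b_3 = 3(-26) - 3(-5) - 3 = -66
b_4 = 3(-66) - 3(-26) - 4 = -124
b_5 = 3(-124) - 3(-66) - 5 = -179
b_6 = 3(-179) - 3(-124) - 6 = -171
b_7 = 3(-171) - 3(-179) - 7 = 17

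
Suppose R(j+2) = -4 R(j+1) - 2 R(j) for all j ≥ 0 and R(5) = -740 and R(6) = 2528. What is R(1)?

Rearranging, R(j-2) = (R(j) + 4 R(j-1)) / -2.
R(4) = (2528 + 4(-740)) / -2 = -432/-2 = 216
R(3) = (-740 + 4(216)) / -2 = 124/-2 = -62
R(2) = (216 + 4(-62)) / -2 = -32/-2 = 16
R(1) = (-62 + 4(16)) / -2 = 2/-2 = -1

-1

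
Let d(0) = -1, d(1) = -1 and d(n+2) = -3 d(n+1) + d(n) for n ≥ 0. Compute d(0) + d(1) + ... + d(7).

-638

d(2) = -3*(-1) + (-1) = 2
d(3) = -3*2 + (-1) = -7
d(4) = -3*(-7) + 2 = 23
d(5) = -3*23 + (-7) = -76
d(6) = -3*(-76) + 23 = 251
d(7) = -3*251 + (-76) = -829
Sum = (-1) + (-1) + 2 + (-7) + 23 + (-76) + 251 + (-829) = -638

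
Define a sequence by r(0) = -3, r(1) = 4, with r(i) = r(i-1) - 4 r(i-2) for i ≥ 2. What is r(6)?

192

r(2) = 4 - 4·(-3) = 16
r(3) = 16 - 4·4 = 0
r(4) = 0 - 4·16 = -64
r(5) = (-64) - 4·0 = -64
r(6) = (-64) - 4·(-64) = 192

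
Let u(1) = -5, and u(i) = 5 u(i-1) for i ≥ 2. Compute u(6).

-15625

u(2) = 5*(-5) = -25
u(3) = 5*(-25) = -125
u(4) = 5*(-125) = -625
u(5) = 5*(-625) = -3125
u(6) = 5*(-3125) = -15625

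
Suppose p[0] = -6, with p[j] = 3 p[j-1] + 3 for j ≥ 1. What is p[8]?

-29526

p[1] = 3*(-6) + 3 = -15
p[2] = 3*(-15) + 3 = -42
p[3] = 3*(-42) + 3 = -123
p[4] = 3*(-123) + 3 = -366
p[5] = 3*(-366) + 3 = -1095
p[6] = 3*(-1095) + 3 = -3282
p[7] = 3*(-3282) + 3 = -9843
p[8] = 3*(-9843) + 3 = -29526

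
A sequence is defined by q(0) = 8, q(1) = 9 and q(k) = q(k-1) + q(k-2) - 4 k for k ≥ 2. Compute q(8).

-155

q(2) = 9 + 8 - 8 = 9
q(3) = 9 + 9 - 12 = 6
q(4) = 6 + 9 - 16 = -1
q(5) = (-1) + 6 - 20 = -15
q(6) = (-15) + (-1) - 24 = -40
q(7) = (-40) + (-15) - 28 = -83
q(8) = (-83) + (-40) - 32 = -155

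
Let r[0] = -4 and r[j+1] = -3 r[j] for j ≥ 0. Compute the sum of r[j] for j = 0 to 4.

-244

r[1] = -3*(-4) = 12
r[2] = -3*12 = -36
r[3] = -3*(-36) = 108
r[4] = -3*108 = -324
Sum = (-4) + 12 + (-36) + 108 + (-324) = -244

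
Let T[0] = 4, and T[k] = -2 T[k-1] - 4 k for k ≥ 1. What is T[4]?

T[1] = -2(4) - 4 = -12
T[2] = -2(-12) - 8 = 16
T[3] = -2(16) - 12 = -44
T[4] = -2(-44) - 16 = 72

72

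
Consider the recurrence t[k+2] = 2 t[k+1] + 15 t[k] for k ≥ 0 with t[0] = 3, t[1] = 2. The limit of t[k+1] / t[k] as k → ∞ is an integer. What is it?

5

The characteristic equation is r^2 - 2r - 15 = 0, which factors as (r - 5)(r + 3) = 0.
So the roots are 5 and -3. Since |5| > |-3| and the coefficient of 5^k is non-zero, the ratio tends to 5.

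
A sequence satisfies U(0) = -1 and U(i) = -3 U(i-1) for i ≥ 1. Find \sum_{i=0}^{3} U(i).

20

U(1) = -3(-1) = 3
U(2) = -3(3) = -9
U(3) = -3(-9) = 27
Sum = (-1) + 3 + (-9) + 27 = 20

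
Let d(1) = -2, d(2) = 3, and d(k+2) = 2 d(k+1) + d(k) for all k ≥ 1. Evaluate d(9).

d(3) = 2*3 + (-2) = 4
d(4) = 2*4 + 3 = 11
d(5) = 2*11 + 4 = 26
d(6) = 2*26 + 11 = 63
d(7) = 2*63 + 26 = 152
d(8) = 2*152 + 63 = 367
d(9) = 2*367 + 152 = 886

886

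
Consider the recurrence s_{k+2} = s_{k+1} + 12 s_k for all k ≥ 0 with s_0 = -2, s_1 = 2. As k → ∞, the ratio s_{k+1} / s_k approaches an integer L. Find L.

4

The characteristic equation is r^2 - r - 12 = 0, which factors as (r - 4)(r + 3) = 0.
So the roots are 4 and -3. Since |4| > |-3| and the coefficient of 4^k is non-zero, the ratio tends to 4.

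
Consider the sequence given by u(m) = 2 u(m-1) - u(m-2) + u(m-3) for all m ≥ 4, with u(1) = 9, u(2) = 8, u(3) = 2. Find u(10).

u(4) = 2(2) - 8 + 9 = 5
u(5) = 2(5) - 2 + 8 = 16
u(6) = 2(16) - 5 + 2 = 29
u(7) = 2(29) - 16 + 5 = 47
u(8) = 2(47) - 29 + 16 = 81
u(9) = 2(81) - 47 + 29 = 144
u(10) = 2(144) - 81 + 47 = 254

254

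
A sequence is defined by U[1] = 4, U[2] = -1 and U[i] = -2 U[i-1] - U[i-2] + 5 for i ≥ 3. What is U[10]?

3

U[3] = -2(-1) - 4 + 5 = 3
U[4] = -2(3) - (-1) + 5 = 0
U[5] = -2(0) - 3 + 5 = 2
U[6] = -2(2) - 0 + 5 = 1
U[7] = -2(1) - 2 + 5 = 1
U[8] = -2(1) - 1 + 5 = 2
U[9] = -2(2) - 1 + 5 = 0
U[10] = -2(0) - 2 + 5 = 3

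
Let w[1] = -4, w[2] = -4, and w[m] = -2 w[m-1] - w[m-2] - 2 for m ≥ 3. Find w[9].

52

w[3] = -2(-4) - (-4) - 2 = 10
w[4] = -2(10) - (-4) - 2 = -18
w[5] = -2(-18) - 10 - 2 = 24
w[6] = -2(24) - (-18) - 2 = -32
w[7] = -2(-32) - 24 - 2 = 38
w[8] = -2(38) - (-32) - 2 = -46
w[9] = -2(-46) - 38 - 2 = 52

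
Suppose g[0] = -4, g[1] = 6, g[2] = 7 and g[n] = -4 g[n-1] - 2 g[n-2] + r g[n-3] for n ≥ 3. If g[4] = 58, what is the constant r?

g[3] = -40 - 4r
g[4] = 146 + 22r
So 146 + 22r = 58, giving r = -4.

-4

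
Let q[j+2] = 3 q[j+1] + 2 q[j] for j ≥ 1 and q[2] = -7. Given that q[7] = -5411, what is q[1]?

Let q[1] = z.
q[3] = -21 + 2z
q[4] = -77 + 6z
q[5] = -273 + 22z
q[6] = -973 + 78z
q[7] = -3465 + 278z
So -3465 + 278z = -5411, giving z = -7.

-7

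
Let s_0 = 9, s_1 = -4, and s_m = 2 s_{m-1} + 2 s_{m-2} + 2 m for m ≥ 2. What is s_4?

88

s_2 = 2·(-4) + 2·9 + 4 = 14
s_3 = 2·14 + 2·(-4) + 6 = 26
s_4 = 2·26 + 2·14 + 8 = 88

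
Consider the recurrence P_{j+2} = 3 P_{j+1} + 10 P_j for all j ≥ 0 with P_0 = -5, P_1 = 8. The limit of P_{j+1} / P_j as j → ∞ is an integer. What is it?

The characteristic equation is r^2 - 3r - 10 = 0, which factors as (r - 5)(r + 2) = 0.
So the roots are 5 and -2. Since |5| > |-2| and the coefficient of 5^j is non-zero, the ratio tends to 5.

5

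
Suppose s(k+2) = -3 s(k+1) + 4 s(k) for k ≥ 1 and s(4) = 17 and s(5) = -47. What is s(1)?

4

Rearranging, s(k-2) = (s(k) + 3 s(k-1)) / 4.
s(3) = (-47 + 3*17) / 4 = 4/4 = 1
s(2) = (17 + 3*1) / 4 = 20/4 = 5
s(1) = (1 + 3*5) / 4 = 16/4 = 4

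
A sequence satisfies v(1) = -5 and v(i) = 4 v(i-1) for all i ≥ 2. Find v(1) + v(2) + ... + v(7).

v(2) = 4(-5) = -20
v(3) = 4(-20) = -80
v(4) = 4(-80) = -320
v(5) = 4(-320) = -1280
v(6) = 4(-1280) = -5120
v(7) = 4(-5120) = -20480
Sum = (-5) + (-20) + (-80) + (-320) + (-1280) + (-5120) + (-20480) = -27305

-27305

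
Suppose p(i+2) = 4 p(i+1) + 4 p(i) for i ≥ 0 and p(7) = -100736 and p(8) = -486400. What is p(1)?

Rearranging, p(i-2) = (p(i) - 4 p(i-1)) / 4.
p(6) = (-486400 - 4·(-100736)) / 4 = -83456/4 = -20864
p(5) = (-100736 - 4·(-20864)) / 4 = -17280/4 = -4320
p(4) = (-20864 - 4·(-4320)) / 4 = -3584/4 = -896
p(3) = (-4320 - 4·(-896)) / 4 = -736/4 = -184
p(2) = (-896 - 4·(-184)) / 4 = -160/4 = -40
p(1) = (-184 - 4·(-40)) / 4 = -24/4 = -6

-6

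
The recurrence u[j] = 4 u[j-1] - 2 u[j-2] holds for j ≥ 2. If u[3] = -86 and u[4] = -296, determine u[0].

2

Rearranging, u[j-2] = (u[j] - 4 u[j-1]) / -2.
u[2] = (-296 - 4(-86)) / -2 = 48/-2 = -24
u[1] = (-86 - 4(-24)) / -2 = 10/-2 = -5
u[0] = (-24 - 4(-5)) / -2 = -4/-2 = 2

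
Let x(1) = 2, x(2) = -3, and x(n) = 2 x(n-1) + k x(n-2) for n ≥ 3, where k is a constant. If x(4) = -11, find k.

x(3) = -6 + 2k
x(4) = -12 + k
So -12 + k = -11, giving k = 1.

1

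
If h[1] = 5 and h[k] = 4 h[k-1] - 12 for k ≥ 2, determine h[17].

4294967300

The fixed point is -12/(1 - 4) = 4, so h[k] - 4 = 4(h[k-1] - 4).
Hence h[k] = 1·4^{k-1} + 4.
h[17] = 1·4^{16} + 4 = 1·4294967296 + 4 = 4294967300.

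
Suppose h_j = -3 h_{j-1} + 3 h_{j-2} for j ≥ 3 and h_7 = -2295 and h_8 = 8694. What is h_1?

Rearranging, h_{j-2} = (h_j + 3 h_{j-1}) / 3.
h_6 = (8694 + 3(-2295)) / 3 = 1809/3 = 603
h_5 = (-2295 + 3(603)) / 3 = -486/3 = -162
h_4 = (603 + 3(-162)) / 3 = 117/3 = 39
h_3 = (-162 + 3(39)) / 3 = -45/3 = -15
h_2 = (39 + 3(-15)) / 3 = -6/3 = -2
h_1 = (-15 + 3(-2)) / 3 = -21/3 = -7

-7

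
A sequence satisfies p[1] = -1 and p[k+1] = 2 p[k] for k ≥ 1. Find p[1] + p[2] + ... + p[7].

p[2] = 2(-1) = -2
p[3] = 2(-2) = -4
p[4] = 2(-4) = -8
p[5] = 2(-8) = -16
p[6] = 2(-16) = -32
p[7] = 2(-32) = -64
Sum = (-1) + (-2) + (-4) + (-8) + (-16) + (-32) + (-64) = -127

-127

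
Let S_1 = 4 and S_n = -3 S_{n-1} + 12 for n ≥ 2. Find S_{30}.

The fixed point is 12/(1 + 3) = 3, so S_n - 3 = -3(S_{n-1} - 3).
Hence S_n = 1·(-3)^{n-1} + 3.
S_{30} = 1·(-3)^{29} + 3 = 1·-68630377364883 + 3 = -68630377364880.

-68630377364880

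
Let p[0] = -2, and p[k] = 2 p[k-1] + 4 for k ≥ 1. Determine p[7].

252

p[1] = 2(-2) + 4 = 0
p[2] = 2(0) + 4 = 4
p[3] = 2(4) + 4 = 12
p[4] = 2(12) + 4 = 28
p[5] = 2(28) + 4 = 60
p[6] = 2(60) + 4 = 124
p[7] = 2(124) + 4 = 252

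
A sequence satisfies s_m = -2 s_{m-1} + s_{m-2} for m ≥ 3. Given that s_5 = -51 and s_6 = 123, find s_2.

3

Rearranging, s_{m-2} = s_m + 2 s_{m-1}.
s_4 = 123 + 2(-51) = 21
s_3 = -51 + 2(21) = -9
s_2 = 21 + 2(-9) = 3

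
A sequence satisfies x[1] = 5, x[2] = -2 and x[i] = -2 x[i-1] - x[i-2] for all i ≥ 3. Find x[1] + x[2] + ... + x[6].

9

x[3] = -2·(-2) - 5 = -1
x[4] = -2·(-1) - (-2) = 4
x[5] = -2·4 - (-1) = -7
x[6] = -2·(-7) - 4 = 10
Sum = 5 + (-2) + (-1) + 4 + (-7) + 10 = 9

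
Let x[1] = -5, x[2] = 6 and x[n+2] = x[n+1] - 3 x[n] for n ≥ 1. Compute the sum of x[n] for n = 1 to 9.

x[3] = 6 - 3*(-5) = 21
x[4] = 21 - 3*6 = 3
x[5] = 3 - 3*21 = -60
x[6] = (-60) - 3*3 = -69
x[7] = (-69) - 3*(-60) = 111
x[8] = 111 - 3*(-69) = 318
x[9] = 318 - 3*111 = -15
Sum = (-5) + 6 + 21 + 3 + (-60) + (-69) + 111 + 318 + (-15) = 310

310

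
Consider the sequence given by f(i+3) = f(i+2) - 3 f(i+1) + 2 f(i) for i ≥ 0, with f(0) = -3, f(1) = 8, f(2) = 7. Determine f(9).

273

f(3) = 7 - 3·8 + 2·(-3) = -23
f(4) = (-23) - 3·7 + 2·8 = -28
f(5) = (-28) - 3·(-23) + 2·7 = 55
f(6) = 55 - 3·(-28) + 2·(-23) = 93
f(7) = 93 - 3·55 + 2·(-28) = -128
f(8) = (-128) - 3·93 + 2·55 = -297
f(9) = (-297) - 3·(-128) + 2·93 = 273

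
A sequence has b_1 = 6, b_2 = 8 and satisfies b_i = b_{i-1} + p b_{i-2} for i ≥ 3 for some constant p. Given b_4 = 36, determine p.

2

b_3 = 8 + 6p
b_4 = 8 + 14p
So 8 + 14p = 36, giving p = 2.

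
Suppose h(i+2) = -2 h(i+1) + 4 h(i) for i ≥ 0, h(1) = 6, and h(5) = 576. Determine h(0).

Let h(0) = y.
h(2) = -12 + 4y
h(3) = 48 - 8y
h(4) = -144 + 32y
h(5) = 480 - 96y
So 480 - 96y = 576, giving y = -1.

-1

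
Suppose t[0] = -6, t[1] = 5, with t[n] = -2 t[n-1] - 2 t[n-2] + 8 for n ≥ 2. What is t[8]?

t[2] = -2·5 - 2·(-6) + 8 = 10
t[3] = -2·10 - 2·5 + 8 = -22
t[4] = -2·(-22) - 2·10 + 8 = 32
t[5] = -2·32 - 2·(-22) + 8 = -12
t[6] = -2·(-12) - 2·32 + 8 = -32
t[7] = -2·(-32) - 2·(-12) + 8 = 96
t[8] = -2·96 - 2·(-32) + 8 = -120

-120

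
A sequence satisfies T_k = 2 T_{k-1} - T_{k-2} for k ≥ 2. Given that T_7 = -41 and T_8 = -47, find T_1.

-5

Rearranging, T_{k-2} = -(T_k - 2 T_{k-1}).
T_6 = -(-47 - 2·(-41)) = -35
T_5 = -(-41 - 2·(-35)) = -29
T_4 = -(-35 - 2·(-29)) = -23
T_3 = -(-29 - 2·(-23)) = -17
T_2 = -(-23 - 2·(-17)) = -11
T_1 = -(-17 - 2·(-11)) = -5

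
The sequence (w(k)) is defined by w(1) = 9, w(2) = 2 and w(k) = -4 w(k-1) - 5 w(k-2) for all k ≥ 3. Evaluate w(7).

w(3) = -4*2 - 5*9 = -53
w(4) = -4*(-53) - 5*2 = 202
w(5) = -4*202 - 5*(-53) = -543
w(6) = -4*(-543) - 5*202 = 1162
w(7) = -4*1162 - 5*(-543) = -1933

-1933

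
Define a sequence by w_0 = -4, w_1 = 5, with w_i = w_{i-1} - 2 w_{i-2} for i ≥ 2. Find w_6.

17

w_2 = 5 - 2·(-4) = 13
w_3 = 13 - 2·5 = 3
w_4 = 3 - 2·13 = -23
w_5 = (-23) - 2·3 = -29
w_6 = (-29) - 2·(-23) = 17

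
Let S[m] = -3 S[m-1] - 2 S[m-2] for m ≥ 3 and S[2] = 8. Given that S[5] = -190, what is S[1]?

5

Let S[1] = v.
S[3] = -24 - 2v
S[4] = 56 + 6v
S[5] = -120 - 14v
So -120 - 14v = -190, giving v = 5.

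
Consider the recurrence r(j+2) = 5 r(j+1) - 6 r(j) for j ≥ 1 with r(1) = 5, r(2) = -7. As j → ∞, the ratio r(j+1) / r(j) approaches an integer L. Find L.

3

The characteristic equation is r^2 - 5r + 6 = 0, which factors as (r - 3)(r - 2) = 0.
So the roots are 3 and 2. Since |3| > |2| and the coefficient of 3^j is non-zero, the ratio tends to 3.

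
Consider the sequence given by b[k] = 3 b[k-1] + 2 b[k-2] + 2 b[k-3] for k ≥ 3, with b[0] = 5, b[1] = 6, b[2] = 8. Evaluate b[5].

b[3] = 3·8 + 2·6 + 2·5 = 46
b[4] = 3·46 + 2·8 + 2·6 = 166
b[5] = 3·166 + 2·46 + 2·8 = 606

606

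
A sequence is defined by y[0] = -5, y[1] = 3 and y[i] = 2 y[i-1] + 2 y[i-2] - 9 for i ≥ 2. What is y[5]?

y[2] = 2·3 + 2·(-5) - 9 = -13
y[3] = 2·(-13) + 2·3 - 9 = -29
y[4] = 2·(-29) + 2·(-13) - 9 = -93
y[5] = 2·(-93) + 2·(-29) - 9 = -253

-253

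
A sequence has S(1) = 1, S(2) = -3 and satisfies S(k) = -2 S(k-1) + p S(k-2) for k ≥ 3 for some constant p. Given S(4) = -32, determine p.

S(3) = 6 + p
S(4) = -12 - 5p
So -12 - 5p = -32, giving p = 4.

4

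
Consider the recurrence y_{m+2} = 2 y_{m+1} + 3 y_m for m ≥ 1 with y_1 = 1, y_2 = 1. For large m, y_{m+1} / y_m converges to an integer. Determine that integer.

The characteristic equation is r^2 - 2r - 3 = 0, which factors as (r - 3)(r + 1) = 0.
So the roots are 3 and -1. Since |3| > |-1| and the coefficient of 3^m is non-zero, the ratio tends to 3.

3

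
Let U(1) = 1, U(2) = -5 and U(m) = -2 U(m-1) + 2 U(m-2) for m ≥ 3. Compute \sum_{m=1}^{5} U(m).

U(3) = -2·(-5) + 2·1 = 12
U(4) = -2·12 + 2·(-5) = -34
U(5) = -2·(-34) + 2·12 = 92
Sum = 1 + (-5) + 12 + (-34) + 92 = 66

66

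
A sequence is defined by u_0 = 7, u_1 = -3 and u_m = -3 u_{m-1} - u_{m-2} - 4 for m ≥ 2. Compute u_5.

42

u_2 = -3·(-3) - 7 - 4 = -2
u_3 = -3·(-2) - (-3) - 4 = 5
u_4 = -3·5 - (-2) - 4 = -17
u_5 = -3·(-17) - 5 - 4 = 42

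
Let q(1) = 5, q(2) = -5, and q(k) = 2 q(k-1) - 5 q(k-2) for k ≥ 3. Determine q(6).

q(3) = 2(-5) - 5(5) = -35
q(4) = 2(-35) - 5(-5) = -45
q(5) = 2(-45) - 5(-35) = 85
q(6) = 2(85) - 5(-45) = 395

395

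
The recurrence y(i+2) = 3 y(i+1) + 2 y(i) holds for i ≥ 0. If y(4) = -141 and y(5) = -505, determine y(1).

-7

Rearranging, y(i-2) = (y(i) - 3 y(i-1)) / 2.
y(3) = (-505 - 3*(-141)) / 2 = -82/2 = -41
y(2) = (-141 - 3*(-41)) / 2 = -18/2 = -9
y(1) = (-41 - 3*(-9)) / 2 = -14/2 = -7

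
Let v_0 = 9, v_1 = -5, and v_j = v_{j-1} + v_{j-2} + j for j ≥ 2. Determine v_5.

v_2 = (-5) + 9 + 2 = 6
v_3 = 6 + (-5) + 3 = 4
v_4 = 4 + 6 + 4 = 14
v_5 = 14 + 4 + 5 = 23

23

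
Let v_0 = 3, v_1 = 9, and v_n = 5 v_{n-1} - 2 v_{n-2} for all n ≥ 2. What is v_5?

v_2 = 5·9 - 2·3 = 39
v_3 = 5·39 - 2·9 = 177
v_4 = 5·177 - 2·39 = 807
v_5 = 5·807 - 2·177 = 3681

3681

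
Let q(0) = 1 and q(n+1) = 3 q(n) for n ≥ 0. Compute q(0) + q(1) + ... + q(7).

q(1) = 3·1 = 3
q(2) = 3·3 = 9
q(3) = 3·9 = 27
q(4) = 3·27 = 81
q(5) = 3·81 = 243
q(6) = 3·243 = 729
q(7) = 3·729 = 2187
Sum = 1 + 3 + 9 + 27 + 81 + 243 + 729 + 2187 = 3280

3280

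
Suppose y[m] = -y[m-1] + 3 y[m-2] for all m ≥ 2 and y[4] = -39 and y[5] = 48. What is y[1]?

-3

Rearranging, y[m-2] = (y[m] + y[m-1]) / 3.
y[3] = (48 + (-39)) / 3 = 9/3 = 3
y[2] = (-39 + 3) / 3 = -36/3 = -12
y[1] = (3 + (-12)) / 3 = -9/3 = -3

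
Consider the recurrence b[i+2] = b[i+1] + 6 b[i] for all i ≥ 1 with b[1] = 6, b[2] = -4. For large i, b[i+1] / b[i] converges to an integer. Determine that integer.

The characteristic equation is r^2 - r - 6 = 0, which factors as (r - 3)(r + 2) = 0.
So the roots are 3 and -2. Since |3| > |-2| and the coefficient of 3^i is non-zero, the ratio tends to 3.

3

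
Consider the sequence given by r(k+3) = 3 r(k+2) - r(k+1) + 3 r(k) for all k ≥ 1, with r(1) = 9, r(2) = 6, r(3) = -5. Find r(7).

r(4) = 3(-5) - 6 + 3(9) = 6
r(5) = 3(6) - (-5) + 3(6) = 41
r(6) = 3(41) - 6 + 3(-5) = 102
r(7) = 3(102) - 41 + 3(6) = 283

283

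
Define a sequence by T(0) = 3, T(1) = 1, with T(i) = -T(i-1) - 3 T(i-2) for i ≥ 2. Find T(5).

T(2) = -1 - 3(3) = -10
T(3) = -(-10) - 3(1) = 7
T(4) = -7 - 3(-10) = 23
T(5) = -23 - 3(7) = -44

-44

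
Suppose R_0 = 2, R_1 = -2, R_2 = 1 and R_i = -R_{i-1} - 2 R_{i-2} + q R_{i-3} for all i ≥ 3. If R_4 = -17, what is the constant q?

R_3 = 3 + 2q
R_4 = -5 - 4q
So -5 - 4q = -17, giving q = 3.

3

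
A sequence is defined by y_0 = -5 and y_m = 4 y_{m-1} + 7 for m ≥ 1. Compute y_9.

y_1 = 4*(-5) + 7 = -13
y_2 = 4*(-13) + 7 = -45
y_3 = 4*(-45) + 7 = -173
y_4 = 4*(-173) + 7 = -685
y_5 = 4*(-685) + 7 = -2733
y_6 = 4*(-2733) + 7 = -10925
y_7 = 4*(-10925) + 7 = -43693
y_8 = 4*(-43693) + 7 = -174765
y_9 = 4*(-174765) + 7 = -699053

-699053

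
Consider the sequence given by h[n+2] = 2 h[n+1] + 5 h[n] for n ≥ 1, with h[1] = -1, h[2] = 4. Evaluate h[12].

h[3] = 2(4) + 5(-1) = 3
h[4] = 2(3) + 5(4) = 26
h[5] = 2(26) + 5(3) = 67
h[6] = 2(67) + 5(26) = 264
h[7] = 2(264) + 5(67) = 863
h[8] = 2(863) + 5(264) = 3046
h[9] = 2(3046) + 5(863) = 10407
h[10] = 2(10407) + 5(3046) = 36044
h[11] = 2(36044) + 5(10407) = 124123
h[12] = 2(124123) + 5(36044) = 428466

428466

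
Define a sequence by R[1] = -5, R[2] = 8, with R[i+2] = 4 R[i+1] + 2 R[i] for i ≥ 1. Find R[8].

R[3] = 4(8) + 2(-5) = 22
R[4] = 4(22) + 2(8) = 104
R[5] = 4(104) + 2(22) = 460
R[6] = 4(460) + 2(104) = 2048
R[7] = 4(2048) + 2(460) = 9112
R[8] = 4(9112) + 2(2048) = 40544

40544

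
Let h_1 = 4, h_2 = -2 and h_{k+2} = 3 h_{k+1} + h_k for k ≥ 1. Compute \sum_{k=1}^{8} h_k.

h_3 = 3(-2) + 4 = -2
h_4 = 3(-2) + (-2) = -8
h_5 = 3(-8) + (-2) = -26
h_6 = 3(-26) + (-8) = -86
h_7 = 3(-86) + (-26) = -284
h_8 = 3(-284) + (-86) = -938
Sum = 4 + (-2) + (-2) + (-8) + (-26) + (-86) + (-284) + (-938) = -1342

-1342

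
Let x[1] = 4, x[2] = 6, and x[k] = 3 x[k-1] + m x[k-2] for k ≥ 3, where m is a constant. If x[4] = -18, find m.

x[3] = 18 + 4m
x[4] = 54 + 18m
So 54 + 18m = -18, giving m = -4.

-4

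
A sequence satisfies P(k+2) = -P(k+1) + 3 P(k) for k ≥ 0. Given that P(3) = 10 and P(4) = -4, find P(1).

Rearranging, P(k-2) = (P(k) + P(k-1)) / 3.
P(2) = (-4 + 10) / 3 = 6/3 = 2
P(1) = (10 + 2) / 3 = 12/3 = 4

4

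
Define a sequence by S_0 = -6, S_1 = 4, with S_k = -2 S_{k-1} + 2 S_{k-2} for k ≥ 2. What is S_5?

368

S_2 = -2*4 + 2*(-6) = -20
S_3 = -2*(-20) + 2*4 = 48
S_4 = -2*48 + 2*(-20) = -136
S_5 = -2*(-136) + 2*48 = 368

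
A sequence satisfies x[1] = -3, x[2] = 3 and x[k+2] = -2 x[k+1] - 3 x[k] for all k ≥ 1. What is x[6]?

x[3] = -2·3 - 3·(-3) = 3
x[4] = -2·3 - 3·3 = -15
x[5] = -2·(-15) - 3·3 = 21
x[6] = -2·21 - 3·(-15) = 3

3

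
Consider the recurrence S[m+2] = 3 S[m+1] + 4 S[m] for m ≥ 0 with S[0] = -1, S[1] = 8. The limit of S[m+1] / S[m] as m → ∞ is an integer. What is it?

The characteristic equation is r^2 - 3r - 4 = 0, which factors as (r - 4)(r + 1) = 0.
So the roots are 4 and -1. Since |4| > |-1| and the coefficient of 4^m is non-zero, the ratio tends to 4.

4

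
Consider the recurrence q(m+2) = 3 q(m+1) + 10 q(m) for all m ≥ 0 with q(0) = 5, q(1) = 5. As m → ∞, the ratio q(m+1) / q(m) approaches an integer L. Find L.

The characteristic equation is r^2 - 3r - 10 = 0, which factors as (r - 5)(r + 2) = 0.
So the roots are 5 and -2. Since |5| > |-2| and the coefficient of 5^m is non-zero, the ratio tends to 5.

5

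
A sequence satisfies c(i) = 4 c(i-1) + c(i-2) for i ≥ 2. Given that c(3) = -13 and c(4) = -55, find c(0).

1

Rearranging, c(i-2) = c(i) - 4 c(i-1).
c(2) = -55 - 4·(-13) = -3
c(1) = -13 - 4·(-3) = -1
c(0) = -3 - 4·(-1) = 1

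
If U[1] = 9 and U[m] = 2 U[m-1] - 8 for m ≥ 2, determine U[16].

The fixed point is -8/(1 - 2) = 8, so U[m] - 8 = 2(U[m-1] - 8).
Hence U[m] = 1·2^{m-1} + 8.
U[16] = 1·2^{15} + 8 = 1·32768 + 8 = 32776.

32776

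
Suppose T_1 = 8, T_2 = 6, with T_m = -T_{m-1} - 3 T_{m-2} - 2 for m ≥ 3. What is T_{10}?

-1356

T_3 = -6 - 3*8 - 2 = -32
T_4 = -(-32) - 3*6 - 2 = 12
T_5 = -12 - 3*(-32) - 2 = 82
T_6 = -82 - 3*12 - 2 = -120
T_7 = -(-120) - 3*82 - 2 = -128
T_8 = -(-128) - 3*(-120) - 2 = 486
T_9 = -486 - 3*(-128) - 2 = -104
T_{10} = -(-104) - 3*486 - 2 = -1356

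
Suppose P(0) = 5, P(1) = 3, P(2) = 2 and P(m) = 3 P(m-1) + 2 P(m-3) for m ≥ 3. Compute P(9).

17338

P(3) = 3·2 + 2·5 = 16
P(4) = 3·16 + 2·3 = 54
P(5) = 3·54 + 2·2 = 166
P(6) = 3·166 + 2·16 = 530
P(7) = 3·530 + 2·54 = 1698
P(8) = 3·1698 + 2·166 = 5426
P(9) = 3·5426 + 2·530 = 17338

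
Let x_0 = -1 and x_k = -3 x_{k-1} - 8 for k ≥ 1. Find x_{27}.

The fixed point is -8/(1 + 3) = -2, so x_k + 2 = -3(x_{k-1} + 2).
Hence x_k = 1·(-3)^k - 2.
x_{27} = 1·(-3)^{27} - 2 = 1·-7625597484987 - 2 = -7625597484989.

-7625597484989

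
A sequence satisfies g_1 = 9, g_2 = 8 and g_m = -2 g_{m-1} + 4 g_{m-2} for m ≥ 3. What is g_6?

-224

g_3 = -2*8 + 4*9 = 20
g_4 = -2*20 + 4*8 = -8
g_5 = -2*(-8) + 4*20 = 96
g_6 = -2*96 + 4*(-8) = -224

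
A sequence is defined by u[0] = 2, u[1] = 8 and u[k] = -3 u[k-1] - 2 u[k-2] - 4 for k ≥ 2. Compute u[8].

-2888

u[2] = -3(8) - 2(2) - 4 = -32
u[3] = -3(-32) - 2(8) - 4 = 76
u[4] = -3(76) - 2(-32) - 4 = -168
u[5] = -3(-168) - 2(76) - 4 = 348
u[6] = -3(348) - 2(-168) - 4 = -712
u[7] = -3(-712) - 2(348) - 4 = 1436
u[8] = -3(1436) - 2(-712) - 4 = -2888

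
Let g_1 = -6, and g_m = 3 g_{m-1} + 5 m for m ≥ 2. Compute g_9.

1614

g_2 = 3*(-6) + 10 = -8
g_3 = 3*(-8) + 15 = -9
g_4 = 3*(-9) + 20 = -7
g_5 = 3*(-7) + 25 = 4
g_6 = 3*4 + 30 = 42
g_7 = 3*42 + 35 = 161
g_8 = 3*161 + 40 = 523
g_9 = 3*523 + 45 = 1614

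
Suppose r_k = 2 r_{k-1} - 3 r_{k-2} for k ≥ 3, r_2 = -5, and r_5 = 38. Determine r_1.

-6

Let r_1 = w.
r_3 = -10 - 3w
r_4 = -5 - 6w
r_5 = 20 - 3w
So 20 - 3w = 38, giving w = -6.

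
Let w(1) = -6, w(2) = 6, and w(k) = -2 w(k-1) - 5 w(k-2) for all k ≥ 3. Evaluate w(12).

w(3) = -2(6) - 5(-6) = 18
w(4) = -2(18) - 5(6) = -66
w(5) = -2(-66) - 5(18) = 42
w(6) = -2(42) - 5(-66) = 246
w(7) = -2(246) - 5(42) = -702
w(8) = -2(-702) - 5(246) = 174
w(9) = -2(174) - 5(-702) = 3162
w(10) = -2(3162) - 5(174) = -7194
w(11) = -2(-7194) - 5(3162) = -1422
w(12) = -2(-1422) - 5(-7194) = 38814

38814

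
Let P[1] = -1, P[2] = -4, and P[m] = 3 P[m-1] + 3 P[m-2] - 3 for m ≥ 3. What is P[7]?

P[3] = 3·(-4) + 3·(-1) - 3 = -18
P[4] = 3·(-18) + 3·(-4) - 3 = -69
P[5] = 3·(-69) + 3·(-18) - 3 = -264
P[6] = 3·(-264) + 3·(-69) - 3 = -1002
P[7] = 3·(-1002) + 3·(-264) - 3 = -3801

-3801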